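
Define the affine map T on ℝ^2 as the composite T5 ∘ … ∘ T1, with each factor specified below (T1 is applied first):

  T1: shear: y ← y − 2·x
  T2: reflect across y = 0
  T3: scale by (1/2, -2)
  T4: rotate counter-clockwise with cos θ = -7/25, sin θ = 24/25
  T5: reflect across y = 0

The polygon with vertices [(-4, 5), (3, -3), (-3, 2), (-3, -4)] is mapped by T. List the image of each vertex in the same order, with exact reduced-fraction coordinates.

image vertices: (-122/5, 46/5), (843/50, -162/25), (-747/50, 148/25), (-171/50, 64/25)

T1 shear: y ← y − 2·x: (-4, 5) → (-4, 13); (3, -3) → (3, -9); (-3, 2) → (-3, 8); (-3, -4) → (-3, 2)
T2 reflect across y = 0: (-4, 13) → (-4, -13); (3, -9) → (3, 9); (-3, 8) → (-3, -8); (-3, 2) → (-3, -2)
T3 scale by (1/2, -2): (-4, -13) → (-2, 26); (3, 9) → (3/2, -18); (-3, -8) → (-3/2, 16); (-3, -2) → (-3/2, 4)
T4 rotate counter-clockwise with cos θ = -7/25, sin θ = 24/25: (-2, 26) → (-122/5, -46/5); (3/2, -18) → (843/50, 162/25); (-3/2, 16) → (-747/50, -148/25); (-3/2, 4) → (-171/50, -64/25)
T5 reflect across y = 0: (-122/5, -46/5) → (-122/5, 46/5); (843/50, 162/25) → (843/50, -162/25); (-747/50, -148/25) → (-747/50, 148/25); (-171/50, -64/25) → (-171/50, 64/25)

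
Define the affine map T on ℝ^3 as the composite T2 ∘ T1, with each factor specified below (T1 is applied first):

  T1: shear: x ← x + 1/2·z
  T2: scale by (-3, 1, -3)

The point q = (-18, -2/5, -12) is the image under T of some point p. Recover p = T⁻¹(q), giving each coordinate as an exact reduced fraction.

p = (4, -2/5, 4)

T1 = [1 0 1/2 0; 0 1 0 0; 0 0 1 0; 0 0 0 1]
T2·T1 = [-3 0 -3/2 0; 0 1 0 0; 0 0 -3 0; 0 0 0 1]
det M = 9; M⁻¹ = [-1/3 0 1/6 0; 0 1 0 0; 0 0 -1/3 0; 0 0 0 1]
M⁻¹ · (-18, -2/5, -12)ᵀ = (4, -2/5, 4)ᵀ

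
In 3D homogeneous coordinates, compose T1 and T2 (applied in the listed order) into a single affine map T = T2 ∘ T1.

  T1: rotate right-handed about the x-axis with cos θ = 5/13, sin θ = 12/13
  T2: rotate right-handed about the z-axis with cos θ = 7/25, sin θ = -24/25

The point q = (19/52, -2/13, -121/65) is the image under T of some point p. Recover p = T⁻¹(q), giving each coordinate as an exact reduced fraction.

p = (1/4, -8/5, -1)

T1 = [1 0 0 0; 0 5/13 -12/13 0; 0 12/13 5/13 0; 0 0 0 1]
T2·T1 = [7/25 24/65 -288/325 0; -24/25 7/65 -84/325 0; 0 12/13 5/13 0; 0 0 0 1]
det M = 1; M⁻¹ = [7/25 -24/25 0 0; 24/65 7/65 12/13 0; -288/325 -84/325 5/13 0; 0 0 0 1]
M⁻¹ · (19/52, -2/13, -121/65)ᵀ = (1/4, -8/5, -1)ᵀ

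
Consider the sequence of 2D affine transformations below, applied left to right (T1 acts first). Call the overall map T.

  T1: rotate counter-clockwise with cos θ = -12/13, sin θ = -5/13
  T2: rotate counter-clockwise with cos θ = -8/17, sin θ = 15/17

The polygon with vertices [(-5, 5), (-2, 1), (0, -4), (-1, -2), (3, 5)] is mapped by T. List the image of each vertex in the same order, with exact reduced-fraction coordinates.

image vertices: (-155/221, 1555/221), (-202/221, 451/221), (-560/221, -684/221), (-451/221, -202/221), (1213/221, 435/221)

T1 rotate counter-clockwise with cos θ = -12/13, sin θ = -5/13: (-5, 5) → (85/13, -35/13); (-2, 1) → (29/13, -2/13); (0, -4) → (-20/13, 48/13); (-1, -2) → (2/13, 29/13); (3, 5) → (-11/13, -75/13)
T2 rotate counter-clockwise with cos θ = -8/17, sin θ = 15/17: (85/13, -35/13) → (-155/221, 1555/221); (29/13, -2/13) → (-202/221, 451/221); (-20/13, 48/13) → (-560/221, -684/221); (2/13, 29/13) → (-451/221, -202/221); (-11/13, -75/13) → (1213/221, 435/221)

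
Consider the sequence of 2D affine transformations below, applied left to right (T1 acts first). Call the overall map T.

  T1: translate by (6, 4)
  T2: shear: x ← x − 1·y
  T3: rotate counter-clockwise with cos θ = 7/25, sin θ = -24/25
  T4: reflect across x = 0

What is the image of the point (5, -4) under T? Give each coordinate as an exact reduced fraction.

T(p) = (-77/25, -264/25)

T1 translate by (6, 4): (5, -4) → (11, 0)
T2 shear: x ← x − 1·y: (11, 0) → (11, 0)
T3 rotate counter-clockwise with cos θ = 7/25, sin θ = -24/25: (11, 0) → (77/25, -264/25)
T4 reflect across x = 0: (77/25, -264/25) → (-77/25, -264/25)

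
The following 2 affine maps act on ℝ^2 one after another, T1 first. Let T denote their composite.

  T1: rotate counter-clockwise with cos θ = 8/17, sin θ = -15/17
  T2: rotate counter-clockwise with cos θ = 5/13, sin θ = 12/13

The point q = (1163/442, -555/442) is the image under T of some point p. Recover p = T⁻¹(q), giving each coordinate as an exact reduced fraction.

p = (5/2, -3/2)

T1 = [8/17 15/17 0; -15/17 8/17 0; 0 0 1]
T2·T1 = [220/221 -21/221 0; 21/221 220/221 0; 0 0 1]
det M = 1; M⁻¹ = [220/221 21/221 0; -21/221 220/221 0; 0 0 1]
M⁻¹ · (1163/442, -555/442)ᵀ = (5/2, -3/2)ᵀ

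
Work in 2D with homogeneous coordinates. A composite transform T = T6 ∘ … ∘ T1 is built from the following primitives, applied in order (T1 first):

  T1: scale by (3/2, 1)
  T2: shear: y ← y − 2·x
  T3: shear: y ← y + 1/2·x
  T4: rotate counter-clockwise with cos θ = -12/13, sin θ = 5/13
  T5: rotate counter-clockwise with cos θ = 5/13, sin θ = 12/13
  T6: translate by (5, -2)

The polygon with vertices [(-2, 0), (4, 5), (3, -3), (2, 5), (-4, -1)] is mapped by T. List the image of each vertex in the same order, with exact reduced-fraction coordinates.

T1 scale by (3/2, 1): (-2, 0) → (-3, 0); (4, 5) → (6, 5); (3, -3) → (9/2, -3); (2, 5) → (3, 5); (-4, -1) → (-6, -1)
T2 shear: y ← y − 2·x: (-3, 0) → (-3, 6); (6, 5) → (6, -7); (9/2, -3) → (9/2, -12); (3, 5) → (3, -1); (-6, -1) → (-6, 11)
T3 shear: y ← y + 1/2·x: (-3, 6) → (-3, 9/2); (6, -7) → (6, -4); (9/2, -12) → (9/2, -39/4); (3, -1) → (3, 1/2); (-6, 11) → (-6, 8)
T4 rotate counter-clockwise with cos θ = -12/13, sin θ = 5/13: (-3, 9/2) → (27/26, -69/13); (6, -4) → (-4, 6); (9/2, -39/4) → (-21/52, 279/26); (3, 1/2) → (-77/26, 9/13); (-6, 8) → (32/13, -126/13)
T5 rotate counter-clockwise with cos θ = 5/13, sin θ = 12/13: (27/26, -69/13) → (1791/338, -183/169); (-4, 6) → (-92/13, -18/13); (-21/52, 279/26) → (-6801/676, 1269/338); (-77/26, 9/13) → (-601/338, -417/169); (32/13, -126/13) → (1672/169, -246/169)
T6 translate by (5, -2): (1791/338, -183/169) → (3481/338, -521/169); (-92/13, -18/13) → (-27/13, -44/13); (-6801/676, 1269/338) → (-3421/676, 593/338); (-601/338, -417/169) → (1089/338, -755/169); (1672/169, -246/169) → (2517/169, -584/169)

image vertices: (3481/338, -521/169), (-27/13, -44/13), (-3421/676, 593/338), (1089/338, -755/169), (2517/169, -584/169)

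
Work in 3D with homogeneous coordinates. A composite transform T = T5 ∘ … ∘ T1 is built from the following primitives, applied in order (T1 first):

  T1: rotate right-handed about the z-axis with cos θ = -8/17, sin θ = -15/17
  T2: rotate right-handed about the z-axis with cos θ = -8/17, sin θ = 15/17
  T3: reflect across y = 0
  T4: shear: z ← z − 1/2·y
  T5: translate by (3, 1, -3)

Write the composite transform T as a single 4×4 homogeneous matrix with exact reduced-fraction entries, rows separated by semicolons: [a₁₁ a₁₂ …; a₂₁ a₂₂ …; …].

T = [1 0 0 3; 0 -1 0 1; 0 1/2 1 -3; 0 0 0 1]

T1 = [-8/17 15/17 0 0; -15/17 -8/17 0 0; 0 0 1 0; 0 0 0 1]
T2·T1 = [1 0 0 0; 0 1 0 0; 0 0 1 0; 0 0 0 1]
T3·…·T1 = [1 0 0 0; 0 -1 0 0; 0 0 1 0; 0 0 0 1]
T4·…·T1 = [1 0 0 0; 0 -1 0 0; 0 1/2 1 0; 0 0 0 1]
T5·…·T1 = [1 0 0 3; 0 -1 0 1; 0 1/2 1 -3; 0 0 0 1]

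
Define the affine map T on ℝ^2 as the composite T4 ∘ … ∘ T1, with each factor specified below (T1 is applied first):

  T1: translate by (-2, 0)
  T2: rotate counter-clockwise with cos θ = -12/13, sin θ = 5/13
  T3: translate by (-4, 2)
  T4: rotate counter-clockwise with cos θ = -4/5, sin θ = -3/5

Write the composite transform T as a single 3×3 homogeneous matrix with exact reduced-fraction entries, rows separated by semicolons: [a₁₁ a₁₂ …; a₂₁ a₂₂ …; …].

T1 = [1 0 -2; 0 1 0; 0 0 1]
T2·T1 = [-12/13 -5/13 24/13; 5/13 -12/13 -10/13; 0 0 1]
T3·…·T1 = [-12/13 -5/13 -28/13; 5/13 -12/13 16/13; 0 0 1]
T4·…·T1 = [63/65 -16/65 32/13; 16/65 63/65 4/13; 0 0 1]

T = [63/65 -16/65 32/13; 16/65 63/65 4/13; 0 0 1]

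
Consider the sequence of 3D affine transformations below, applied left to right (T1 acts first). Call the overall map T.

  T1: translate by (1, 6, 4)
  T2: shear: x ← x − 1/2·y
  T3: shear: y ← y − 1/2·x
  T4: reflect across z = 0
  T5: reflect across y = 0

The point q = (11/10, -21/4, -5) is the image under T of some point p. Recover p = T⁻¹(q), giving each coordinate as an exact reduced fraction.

p = (3, -1/5, 1)

T1 = [1 0 0 1; 0 1 0 6; 0 0 1 4; 0 0 0 1]
T2·T1 = [1 -1/2 0 -2; 0 1 0 6; 0 0 1 4; 0 0 0 1]
T3·…·T1 = [1 -1/2 0 -2; -1/2 5/4 0 7; 0 0 1 4; 0 0 0 1]
T4·…·T1 = [1 -1/2 0 -2; -1/2 5/4 0 7; 0 0 -1 -4; 0 0 0 1]
T5·…·T1 = [1 -1/2 0 -2; 1/2 -5/4 0 -7; 0 0 -1 -4; 0 0 0 1]
det M = 1; M⁻¹ = [5/4 -1/2 0 -1; 1/2 -1 0 -6; 0 0 -1 -4; 0 0 0 1]
M⁻¹ · (11/10, -21/4, -5)ᵀ = (3, -1/5, 1)ᵀ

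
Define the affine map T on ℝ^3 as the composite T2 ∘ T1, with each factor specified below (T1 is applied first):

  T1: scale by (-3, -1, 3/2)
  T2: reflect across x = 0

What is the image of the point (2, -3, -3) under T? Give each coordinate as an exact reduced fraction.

T(p) = (6, 3, -9/2)

T1 scale by (-3, -1, 3/2): (2, -3, -3) → (-6, 3, -9/2)
T2 reflect across x = 0: (-6, 3, -9/2) → (6, 3, -9/2)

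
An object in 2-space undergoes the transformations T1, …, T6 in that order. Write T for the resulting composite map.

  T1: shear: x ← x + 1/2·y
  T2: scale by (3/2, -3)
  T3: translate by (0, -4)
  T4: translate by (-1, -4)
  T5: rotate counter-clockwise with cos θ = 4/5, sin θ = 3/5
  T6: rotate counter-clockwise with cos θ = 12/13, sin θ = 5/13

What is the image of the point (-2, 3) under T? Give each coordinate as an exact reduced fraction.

T1 shear: x ← x + 1/2·y: (-2, 3) → (-1/2, 3)
T2 scale by (3/2, -3): (-1/2, 3) → (-3/4, -9)
T3 translate by (0, -4): (-3/4, -9) → (-3/4, -13)
T4 translate by (-1, -4): (-3/4, -13) → (-7/4, -17)
T5 rotate counter-clockwise with cos θ = 4/5, sin θ = 3/5: (-7/4, -17) → (44/5, -293/20)
T6 rotate counter-clockwise with cos θ = 12/13, sin θ = 5/13: (44/5, -293/20) → (3577/260, -659/65)

T(p) = (3577/260, -659/65)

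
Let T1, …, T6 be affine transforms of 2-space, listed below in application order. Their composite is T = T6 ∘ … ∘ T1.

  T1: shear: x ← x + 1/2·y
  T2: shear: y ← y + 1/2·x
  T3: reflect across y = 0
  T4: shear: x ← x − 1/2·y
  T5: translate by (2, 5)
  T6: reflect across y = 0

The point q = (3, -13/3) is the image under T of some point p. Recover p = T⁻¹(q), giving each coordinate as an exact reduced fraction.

p = (1/2, 1/3)

T1 = [1 1/2 0; 0 1 0; 0 0 1]
T2·T1 = [1 1/2 0; 1/2 5/4 0; 0 0 1]
T3·…·T1 = [1 1/2 0; -1/2 -5/4 0; 0 0 1]
T4·…·T1 = [5/4 9/8 0; -1/2 -5/4 0; 0 0 1]
T5·…·T1 = [5/4 9/8 2; -1/2 -5/4 5; 0 0 1]
T6·…·T1 = [5/4 9/8 2; 1/2 5/4 -5; 0 0 1]
det M = 1; M⁻¹ = [5/4 -9/8 -65/8; -1/2 5/4 29/4; 0 0 1]
M⁻¹ · (3, -13/3)ᵀ = (1/2, 1/3)ᵀ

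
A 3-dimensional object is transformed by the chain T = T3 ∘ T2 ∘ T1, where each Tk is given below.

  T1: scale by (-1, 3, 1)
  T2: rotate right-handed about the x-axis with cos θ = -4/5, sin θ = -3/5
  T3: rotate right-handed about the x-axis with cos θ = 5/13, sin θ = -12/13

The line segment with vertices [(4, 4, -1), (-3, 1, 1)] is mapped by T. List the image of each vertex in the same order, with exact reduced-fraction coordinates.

image vertices: (-4, -639/65, 452/65), (3, -201/65, 43/65)

T1 scale by (-1, 3, 1): (4, 4, -1) → (-4, 12, -1); (-3, 1, 1) → (3, 3, 1)
T2 rotate right-handed about the x-axis with cos θ = -4/5, sin θ = -3/5: (-4, 12, -1) → (-4, -51/5, -32/5); (3, 3, 1) → (3, -9/5, -13/5)
T3 rotate right-handed about the x-axis with cos θ = 5/13, sin θ = -12/13: (-4, -51/5, -32/5) → (-4, -639/65, 452/65); (3, -9/5, -13/5) → (3, -201/65, 43/65)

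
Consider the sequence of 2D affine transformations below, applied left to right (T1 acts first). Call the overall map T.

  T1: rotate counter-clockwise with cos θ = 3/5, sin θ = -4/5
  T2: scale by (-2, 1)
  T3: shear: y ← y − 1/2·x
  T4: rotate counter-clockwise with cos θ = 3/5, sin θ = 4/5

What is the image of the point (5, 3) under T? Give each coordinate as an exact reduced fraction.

T(p) = (-226/25, -168/25)

T1 rotate counter-clockwise with cos θ = 3/5, sin θ = -4/5: (5, 3) → (27/5, -11/5)
T2 scale by (-2, 1): (27/5, -11/5) → (-54/5, -11/5)
T3 shear: y ← y − 1/2·x: (-54/5, -11/5) → (-54/5, 16/5)
T4 rotate counter-clockwise with cos θ = 3/5, sin θ = 4/5: (-54/5, 16/5) → (-226/25, -168/25)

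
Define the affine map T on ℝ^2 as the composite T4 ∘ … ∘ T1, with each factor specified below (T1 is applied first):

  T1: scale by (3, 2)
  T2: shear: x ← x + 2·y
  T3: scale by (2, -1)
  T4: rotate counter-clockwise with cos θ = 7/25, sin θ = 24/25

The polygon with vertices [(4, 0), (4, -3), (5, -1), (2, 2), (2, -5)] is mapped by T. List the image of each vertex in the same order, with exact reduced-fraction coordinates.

T1 scale by (3, 2): (4, 0) → (12, 0); (4, -3) → (12, -6); (5, -1) → (15, -2); (2, 2) → (6, 4); (2, -5) → (6, -10)
T2 shear: x ← x + 2·y: (12, 0) → (12, 0); (12, -6) → (0, -6); (15, -2) → (11, -2); (6, 4) → (14, 4); (6, -10) → (-14, -10)
T3 scale by (2, -1): (12, 0) → (24, 0); (0, -6) → (0, 6); (11, -2) → (22, 2); (14, 4) → (28, -4); (-14, -10) → (-28, 10)
T4 rotate counter-clockwise with cos θ = 7/25, sin θ = 24/25: (24, 0) → (168/25, 576/25); (0, 6) → (-144/25, 42/25); (22, 2) → (106/25, 542/25); (28, -4) → (292/25, 644/25); (-28, 10) → (-436/25, -602/25)

image vertices: (168/25, 576/25), (-144/25, 42/25), (106/25, 542/25), (292/25, 644/25), (-436/25, -602/25)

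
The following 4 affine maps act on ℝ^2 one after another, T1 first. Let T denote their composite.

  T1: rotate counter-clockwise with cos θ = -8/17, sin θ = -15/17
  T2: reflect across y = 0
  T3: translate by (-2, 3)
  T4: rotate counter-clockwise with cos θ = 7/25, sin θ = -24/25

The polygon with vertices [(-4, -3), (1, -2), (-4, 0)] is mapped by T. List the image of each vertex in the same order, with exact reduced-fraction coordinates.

T1 rotate counter-clockwise with cos θ = -8/17, sin θ = -15/17: (-4, -3) → (-13/17, 84/17); (1, -2) → (-38/17, 1/17); (-4, 0) → (32/17, 60/17)
T2 reflect across y = 0: (-13/17, 84/17) → (-13/17, -84/17); (-38/17, 1/17) → (-38/17, -1/17); (32/17, 60/17) → (32/17, -60/17)
T3 translate by (-2, 3): (-13/17, -84/17) → (-47/17, -33/17); (-38/17, -1/17) → (-72/17, 50/17); (32/17, -60/17) → (-2/17, -9/17)
T4 rotate counter-clockwise with cos θ = 7/25, sin θ = -24/25: (-47/17, -33/17) → (-1121/425, 897/425); (-72/17, 50/17) → (696/425, 2078/425); (-2/17, -9/17) → (-46/85, -3/85)

image vertices: (-1121/425, 897/425), (696/425, 2078/425), (-46/85, -3/85)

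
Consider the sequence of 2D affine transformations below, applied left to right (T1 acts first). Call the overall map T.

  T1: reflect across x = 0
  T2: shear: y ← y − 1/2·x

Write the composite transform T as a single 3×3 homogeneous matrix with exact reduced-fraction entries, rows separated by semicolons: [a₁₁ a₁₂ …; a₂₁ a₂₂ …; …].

T1 = [-1 0 0; 0 1 0; 0 0 1]
T2·T1 = [-1 0 0; 1/2 1 0; 0 0 1]

T = [-1 0 0; 1/2 1 0; 0 0 1]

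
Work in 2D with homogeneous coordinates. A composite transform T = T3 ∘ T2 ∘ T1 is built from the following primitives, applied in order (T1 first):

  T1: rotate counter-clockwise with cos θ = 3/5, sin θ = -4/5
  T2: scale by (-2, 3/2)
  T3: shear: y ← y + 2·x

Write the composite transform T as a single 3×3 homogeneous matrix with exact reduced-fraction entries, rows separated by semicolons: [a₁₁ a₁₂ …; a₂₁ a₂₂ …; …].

T = [-6/5 -8/5 0; -18/5 -23/10 0; 0 0 1]

T1 = [3/5 4/5 0; -4/5 3/5 0; 0 0 1]
T2·T1 = [-6/5 -8/5 0; -6/5 9/10 0; 0 0 1]
T3·…·T1 = [-6/5 -8/5 0; -18/5 -23/10 0; 0 0 1]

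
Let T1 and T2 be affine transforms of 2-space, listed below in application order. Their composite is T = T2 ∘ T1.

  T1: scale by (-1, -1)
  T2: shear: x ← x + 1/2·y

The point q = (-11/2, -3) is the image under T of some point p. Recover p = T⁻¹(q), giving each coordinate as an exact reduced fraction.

p = (4, 3)

T1 = [-1 0 0; 0 -1 0; 0 0 1]
T2·T1 = [-1 -1/2 0; 0 -1 0; 0 0 1]
det M = 1; M⁻¹ = [-1 1/2 0; 0 -1 0; 0 0 1]
M⁻¹ · (-11/2, -3)ᵀ = (4, 3)ᵀ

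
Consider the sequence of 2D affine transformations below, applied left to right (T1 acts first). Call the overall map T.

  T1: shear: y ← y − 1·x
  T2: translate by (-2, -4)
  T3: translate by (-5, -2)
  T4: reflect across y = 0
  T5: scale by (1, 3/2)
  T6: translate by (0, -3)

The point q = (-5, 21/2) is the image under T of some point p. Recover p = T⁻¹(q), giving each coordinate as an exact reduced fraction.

p = (2, -1)

T1 = [1 0 0; -1 1 0; 0 0 1]
T2·T1 = [1 0 -2; -1 1 -4; 0 0 1]
T3·…·T1 = [1 0 -7; -1 1 -6; 0 0 1]
T4·…·T1 = [1 0 -7; 1 -1 6; 0 0 1]
T5·…·T1 = [1 0 -7; 3/2 -3/2 9; 0 0 1]
T6·…·T1 = [1 0 -7; 3/2 -3/2 6; 0 0 1]
det M = -3/2; M⁻¹ = [1 0 7; 1 -2/3 11; 0 0 1]
M⁻¹ · (-5, 21/2)ᵀ = (2, -1)ᵀ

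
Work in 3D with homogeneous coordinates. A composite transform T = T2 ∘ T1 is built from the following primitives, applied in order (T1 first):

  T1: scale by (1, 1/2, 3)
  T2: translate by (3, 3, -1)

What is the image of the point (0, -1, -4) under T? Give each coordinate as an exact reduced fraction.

T(p) = (3, 5/2, -13)

T1 scale by (1, 1/2, 3): (0, -1, -4) → (0, -1/2, -12)
T2 translate by (3, 3, -1): (0, -1/2, -12) → (3, 5/2, -13)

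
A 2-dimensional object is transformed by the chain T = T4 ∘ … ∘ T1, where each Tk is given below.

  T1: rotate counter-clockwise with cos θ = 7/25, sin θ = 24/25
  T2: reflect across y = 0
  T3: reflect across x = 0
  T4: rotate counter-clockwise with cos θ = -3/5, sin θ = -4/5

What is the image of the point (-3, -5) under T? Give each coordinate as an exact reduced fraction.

T(p) = (29/5, 3/5)

T1 rotate counter-clockwise with cos θ = 7/25, sin θ = 24/25: (-3, -5) → (99/25, -107/25)
T2 reflect across y = 0: (99/25, -107/25) → (99/25, 107/25)
T3 reflect across x = 0: (99/25, 107/25) → (-99/25, 107/25)
T4 rotate counter-clockwise with cos θ = -3/5, sin θ = -4/5: (-99/25, 107/25) → (29/5, 3/5)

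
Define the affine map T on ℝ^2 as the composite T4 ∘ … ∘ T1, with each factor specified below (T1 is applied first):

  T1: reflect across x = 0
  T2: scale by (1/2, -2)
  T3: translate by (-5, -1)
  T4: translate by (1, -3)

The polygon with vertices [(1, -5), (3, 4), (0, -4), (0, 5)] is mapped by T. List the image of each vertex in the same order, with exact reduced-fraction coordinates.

image vertices: (-9/2, 6), (-11/2, -12), (-4, 4), (-4, -14)

T1 reflect across x = 0: (1, -5) → (-1, -5); (3, 4) → (-3, 4); (0, -4) → (0, -4); (0, 5) → (0, 5)
T2 scale by (1/2, -2): (-1, -5) → (-1/2, 10); (-3, 4) → (-3/2, -8); (0, -4) → (0, 8); (0, 5) → (0, -10)
T3 translate by (-5, -1): (-1/2, 10) → (-11/2, 9); (-3/2, -8) → (-13/2, -9); (0, 8) → (-5, 7); (0, -10) → (-5, -11)
T4 translate by (1, -3): (-11/2, 9) → (-9/2, 6); (-13/2, -9) → (-11/2, -12); (-5, 7) → (-4, 4); (-5, -11) → (-4, -14)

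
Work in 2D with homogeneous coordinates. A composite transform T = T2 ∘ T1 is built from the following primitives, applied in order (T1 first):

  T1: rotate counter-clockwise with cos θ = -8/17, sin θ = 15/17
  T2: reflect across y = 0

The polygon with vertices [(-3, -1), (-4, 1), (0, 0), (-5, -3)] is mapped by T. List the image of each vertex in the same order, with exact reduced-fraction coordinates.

T1 rotate counter-clockwise with cos θ = -8/17, sin θ = 15/17: (-3, -1) → (39/17, -37/17); (-4, 1) → (1, -4); (0, 0) → (0, 0); (-5, -3) → (5, -3)
T2 reflect across y = 0: (39/17, -37/17) → (39/17, 37/17); (1, -4) → (1, 4); (0, 0) → (0, 0); (5, -3) → (5, 3)

image vertices: (39/17, 37/17), (1, 4), (0, 0), (5, 3)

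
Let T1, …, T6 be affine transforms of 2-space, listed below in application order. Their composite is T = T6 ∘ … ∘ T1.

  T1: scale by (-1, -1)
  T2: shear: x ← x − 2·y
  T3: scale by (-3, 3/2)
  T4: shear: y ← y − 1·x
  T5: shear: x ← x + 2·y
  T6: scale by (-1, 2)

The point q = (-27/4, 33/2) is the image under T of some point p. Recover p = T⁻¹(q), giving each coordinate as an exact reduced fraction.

T1 = [-1 0 0; 0 -1 0; 0 0 1]
T2·T1 = [-1 2 0; 0 -1 0; 0 0 1]
T3·…·T1 = [3 -6 0; 0 -3/2 0; 0 0 1]
T4·…·T1 = [3 -6 0; -3 9/2 0; 0 0 1]
T5·…·T1 = [-3 3 0; -3 9/2 0; 0 0 1]
T6·…·T1 = [3 -3 0; -6 9 0; 0 0 1]
det M = 9; M⁻¹ = [1 1/3 0; 2/3 1/3 0; 0 0 1]
M⁻¹ · (-27/4, 33/2)ᵀ = (-5/4, 1)ᵀ

p = (-5/4, 1)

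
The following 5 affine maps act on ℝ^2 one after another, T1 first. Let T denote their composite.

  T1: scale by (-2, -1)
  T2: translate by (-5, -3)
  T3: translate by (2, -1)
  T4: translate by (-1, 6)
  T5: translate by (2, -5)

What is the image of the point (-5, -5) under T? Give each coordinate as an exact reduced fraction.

T1 scale by (-2, -1): (-5, -5) → (10, 5)
T2 translate by (-5, -3): (10, 5) → (5, 2)
T3 translate by (2, -1): (5, 2) → (7, 1)
T4 translate by (-1, 6): (7, 1) → (6, 7)
T5 translate by (2, -5): (6, 7) → (8, 2)

T(p) = (8, 2)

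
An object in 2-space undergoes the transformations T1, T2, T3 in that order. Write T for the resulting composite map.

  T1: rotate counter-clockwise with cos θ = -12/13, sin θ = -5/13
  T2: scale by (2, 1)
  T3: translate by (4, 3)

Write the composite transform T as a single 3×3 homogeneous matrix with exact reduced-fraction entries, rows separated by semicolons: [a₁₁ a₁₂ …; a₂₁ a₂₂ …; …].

T1 = [-12/13 5/13 0; -5/13 -12/13 0; 0 0 1]
T2·T1 = [-24/13 10/13 0; -5/13 -12/13 0; 0 0 1]
T3·…·T1 = [-24/13 10/13 4; -5/13 -12/13 3; 0 0 1]

T = [-24/13 10/13 4; -5/13 -12/13 3; 0 0 1]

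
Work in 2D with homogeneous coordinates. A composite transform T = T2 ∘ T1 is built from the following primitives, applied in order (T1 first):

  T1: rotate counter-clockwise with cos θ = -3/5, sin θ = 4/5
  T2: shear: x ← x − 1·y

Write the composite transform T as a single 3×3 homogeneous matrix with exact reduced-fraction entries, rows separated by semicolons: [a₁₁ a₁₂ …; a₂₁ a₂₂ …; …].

T1 = [-3/5 -4/5 0; 4/5 -3/5 0; 0 0 1]
T2·T1 = [-7/5 -1/5 0; 4/5 -3/5 0; 0 0 1]

T = [-7/5 -1/5 0; 4/5 -3/5 0; 0 0 1]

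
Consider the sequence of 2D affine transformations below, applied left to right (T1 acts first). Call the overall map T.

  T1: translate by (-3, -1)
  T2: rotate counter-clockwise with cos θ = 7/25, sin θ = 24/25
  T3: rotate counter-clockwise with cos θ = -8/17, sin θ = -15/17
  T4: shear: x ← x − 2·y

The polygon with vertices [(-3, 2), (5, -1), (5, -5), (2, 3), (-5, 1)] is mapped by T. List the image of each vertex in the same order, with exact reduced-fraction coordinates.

image vertices: (-5699/425, 2086/425), (2418/425, -1202/425), (3662/425, -2418/425), (-304/85, 181/85), (-7184/425, 2376/425)

T1 translate by (-3, -1): (-3, 2) → (-6, 1); (5, -1) → (2, -2); (5, -5) → (2, -6); (2, 3) → (-1, 2); (-5, 1) → (-8, 0)
T2 rotate counter-clockwise with cos θ = 7/25, sin θ = 24/25: (-6, 1) → (-66/25, -137/25); (2, -2) → (62/25, 34/25); (2, -6) → (158/25, 6/25); (-1, 2) → (-11/5, -2/5); (-8, 0) → (-56/25, -192/25)
T3 rotate counter-clockwise with cos θ = -8/17, sin θ = -15/17: (-66/25, -137/25) → (-1527/425, 2086/425); (62/25, 34/25) → (14/425, -1202/425); (158/25, 6/25) → (-1174/425, -2418/425); (-11/5, -2/5) → (58/85, 181/85); (-56/25, -192/25) → (-2432/425, 2376/425)
T4 shear: x ← x − 2·y: (-1527/425, 2086/425) → (-5699/425, 2086/425); (14/425, -1202/425) → (2418/425, -1202/425); (-1174/425, -2418/425) → (3662/425, -2418/425); (58/85, 181/85) → (-304/85, 181/85); (-2432/425, 2376/425) → (-7184/425, 2376/425)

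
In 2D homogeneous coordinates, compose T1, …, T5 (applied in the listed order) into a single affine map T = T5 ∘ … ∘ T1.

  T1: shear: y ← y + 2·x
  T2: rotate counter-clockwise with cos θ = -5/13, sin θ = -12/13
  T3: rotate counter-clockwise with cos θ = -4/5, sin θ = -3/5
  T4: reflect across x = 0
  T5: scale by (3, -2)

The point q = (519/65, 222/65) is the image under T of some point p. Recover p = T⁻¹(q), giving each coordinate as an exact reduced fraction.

p = (-1, 5)

T1 = [1 0 0; 2 1 0; 0 0 1]
T2·T1 = [19/13 12/13 0; -22/13 -5/13 0; 0 0 1]
T3·…·T1 = [-142/65 -63/65 0; 31/65 -16/65 0; 0 0 1]
T4·…·T1 = [142/65 63/65 0; 31/65 -16/65 0; 0 0 1]
T5·…·T1 = [426/65 189/65 0; -62/65 32/65 0; 0 0 1]
det M = 6; M⁻¹ = [16/195 -63/130 0; 31/195 71/65 0; 0 0 1]
M⁻¹ · (519/65, 222/65)ᵀ = (-1, 5)ᵀ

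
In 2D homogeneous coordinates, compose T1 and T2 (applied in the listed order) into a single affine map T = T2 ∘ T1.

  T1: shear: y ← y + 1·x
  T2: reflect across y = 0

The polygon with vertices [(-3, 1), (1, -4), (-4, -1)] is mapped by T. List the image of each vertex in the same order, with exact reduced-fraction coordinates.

T1 shear: y ← y + 1·x: (-3, 1) → (-3, -2); (1, -4) → (1, -3); (-4, -1) → (-4, -5)
T2 reflect across y = 0: (-3, -2) → (-3, 2); (1, -3) → (1, 3); (-4, -5) → (-4, 5)

image vertices: (-3, 2), (1, 3), (-4, 5)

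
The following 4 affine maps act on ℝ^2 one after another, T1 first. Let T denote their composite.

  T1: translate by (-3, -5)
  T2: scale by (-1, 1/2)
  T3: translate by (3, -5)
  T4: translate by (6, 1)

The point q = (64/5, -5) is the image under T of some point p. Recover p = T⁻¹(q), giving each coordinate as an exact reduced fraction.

p = (-4/5, 3)

T1 = [1 0 -3; 0 1 -5; 0 0 1]
T2·T1 = [-1 0 3; 0 1/2 -5/2; 0 0 1]
T3·…·T1 = [-1 0 6; 0 1/2 -15/2; 0 0 1]
T4·…·T1 = [-1 0 12; 0 1/2 -13/2; 0 0 1]
det M = -1/2; M⁻¹ = [-1 0 12; 0 2 13; 0 0 1]
M⁻¹ · (64/5, -5)ᵀ = (-4/5, 3)ᵀ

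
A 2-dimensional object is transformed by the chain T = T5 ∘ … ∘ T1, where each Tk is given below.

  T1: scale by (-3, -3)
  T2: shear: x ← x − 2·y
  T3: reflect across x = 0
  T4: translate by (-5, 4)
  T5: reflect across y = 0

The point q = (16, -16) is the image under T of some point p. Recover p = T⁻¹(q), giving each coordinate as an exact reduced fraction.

p = (-1, -4)

T1 = [-3 0 0; 0 -3 0; 0 0 1]
T2·T1 = [-3 6 0; 0 -3 0; 0 0 1]
T3·…·T1 = [3 -6 0; 0 -3 0; 0 0 1]
T4·…·T1 = [3 -6 -5; 0 -3 4; 0 0 1]
T5·…·T1 = [3 -6 -5; 0 3 -4; 0 0 1]
det M = 9; M⁻¹ = [1/3 2/3 13/3; 0 1/3 4/3; 0 0 1]
M⁻¹ · (16, -16)ᵀ = (-1, -4)ᵀ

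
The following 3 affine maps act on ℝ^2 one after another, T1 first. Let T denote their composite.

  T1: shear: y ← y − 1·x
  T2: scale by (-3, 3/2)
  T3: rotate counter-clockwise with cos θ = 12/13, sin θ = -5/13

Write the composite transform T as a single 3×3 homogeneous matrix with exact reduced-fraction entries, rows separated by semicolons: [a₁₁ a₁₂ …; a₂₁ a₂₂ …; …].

T1 = [1 0 0; -1 1 0; 0 0 1]
T2·T1 = [-3 0 0; -3/2 3/2 0; 0 0 1]
T3·…·T1 = [-87/26 15/26 0; -3/13 18/13 0; 0 0 1]

T = [-87/26 15/26 0; -3/13 18/13 0; 0 0 1]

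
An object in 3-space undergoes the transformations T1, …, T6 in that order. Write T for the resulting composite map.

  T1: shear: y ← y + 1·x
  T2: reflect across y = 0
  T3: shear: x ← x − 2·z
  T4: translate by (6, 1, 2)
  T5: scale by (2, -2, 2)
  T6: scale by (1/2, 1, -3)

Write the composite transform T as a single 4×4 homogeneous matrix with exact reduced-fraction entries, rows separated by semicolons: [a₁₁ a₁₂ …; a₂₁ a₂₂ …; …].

T1 = [1 0 0 0; 1 1 0 0; 0 0 1 0; 0 0 0 1]
T2·T1 = [1 0 0 0; -1 -1 0 0; 0 0 1 0; 0 0 0 1]
T3·…·T1 = [1 0 -2 0; -1 -1 0 0; 0 0 1 0; 0 0 0 1]
T4·…·T1 = [1 0 -2 6; -1 -1 0 1; 0 0 1 2; 0 0 0 1]
T5·…·T1 = [2 0 -4 12; 2 2 0 -2; 0 0 2 4; 0 0 0 1]
T6·…·T1 = [1 0 -2 6; 2 2 0 -2; 0 0 -6 -12; 0 0 0 1]

T = [1 0 -2 6; 2 2 0 -2; 0 0 -6 -12; 0 0 0 1]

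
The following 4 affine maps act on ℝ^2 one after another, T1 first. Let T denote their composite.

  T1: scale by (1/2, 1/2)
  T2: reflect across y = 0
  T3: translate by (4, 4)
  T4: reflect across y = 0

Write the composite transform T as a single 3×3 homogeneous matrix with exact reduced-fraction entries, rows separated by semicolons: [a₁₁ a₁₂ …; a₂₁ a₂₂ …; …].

T1 = [1/2 0 0; 0 1/2 0; 0 0 1]
T2·T1 = [1/2 0 0; 0 -1/2 0; 0 0 1]
T3·…·T1 = [1/2 0 4; 0 -1/2 4; 0 0 1]
T4·…·T1 = [1/2 0 4; 0 1/2 -4; 0 0 1]

T = [1/2 0 4; 0 1/2 -4; 0 0 1]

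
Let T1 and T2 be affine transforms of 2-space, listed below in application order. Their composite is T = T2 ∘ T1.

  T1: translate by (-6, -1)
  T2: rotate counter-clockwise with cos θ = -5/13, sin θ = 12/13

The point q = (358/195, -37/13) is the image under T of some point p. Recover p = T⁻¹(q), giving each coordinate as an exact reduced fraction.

p = (8/3, 2/5)

T1 = [1 0 -6; 0 1 -1; 0 0 1]
T2·T1 = [-5/13 -12/13 42/13; 12/13 -5/13 -67/13; 0 0 1]
det M = 1; M⁻¹ = [-5/13 12/13 6; -12/13 -5/13 1; 0 0 1]
M⁻¹ · (358/195, -37/13)ᵀ = (8/3, 2/5)ᵀ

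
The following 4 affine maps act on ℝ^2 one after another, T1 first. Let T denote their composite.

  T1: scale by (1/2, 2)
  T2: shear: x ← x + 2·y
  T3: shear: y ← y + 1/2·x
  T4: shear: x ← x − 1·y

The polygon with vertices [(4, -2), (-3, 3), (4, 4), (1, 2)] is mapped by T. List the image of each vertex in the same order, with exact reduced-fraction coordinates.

image vertices: (1, -7), (-3/4, 45/4), (1, 17), (1/4, 33/4)

T1 scale by (1/2, 2): (4, -2) → (2, -4); (-3, 3) → (-3/2, 6); (4, 4) → (2, 8); (1, 2) → (1/2, 4)
T2 shear: x ← x + 2·y: (2, -4) → (-6, -4); (-3/2, 6) → (21/2, 6); (2, 8) → (18, 8); (1/2, 4) → (17/2, 4)
T3 shear: y ← y + 1/2·x: (-6, -4) → (-6, -7); (21/2, 6) → (21/2, 45/4); (18, 8) → (18, 17); (17/2, 4) → (17/2, 33/4)
T4 shear: x ← x − 1·y: (-6, -7) → (1, -7); (21/2, 45/4) → (-3/4, 45/4); (18, 17) → (1, 17); (17/2, 33/4) → (1/4, 33/4)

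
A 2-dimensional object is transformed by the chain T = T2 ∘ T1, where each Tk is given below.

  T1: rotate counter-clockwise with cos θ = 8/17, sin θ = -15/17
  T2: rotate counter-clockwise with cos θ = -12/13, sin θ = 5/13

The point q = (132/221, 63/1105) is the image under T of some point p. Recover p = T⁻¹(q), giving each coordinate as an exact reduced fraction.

T1 = [8/17 15/17 0; -15/17 8/17 0; 0 0 1]
T2·T1 = [-21/221 -220/221 0; 220/221 -21/221 0; 0 0 1]
det M = 1; M⁻¹ = [-21/221 220/221 0; -220/221 -21/221 0; 0 0 1]
M⁻¹ · (132/221, 63/1105)ᵀ = (0, -3/5)ᵀ

p = (0, -3/5)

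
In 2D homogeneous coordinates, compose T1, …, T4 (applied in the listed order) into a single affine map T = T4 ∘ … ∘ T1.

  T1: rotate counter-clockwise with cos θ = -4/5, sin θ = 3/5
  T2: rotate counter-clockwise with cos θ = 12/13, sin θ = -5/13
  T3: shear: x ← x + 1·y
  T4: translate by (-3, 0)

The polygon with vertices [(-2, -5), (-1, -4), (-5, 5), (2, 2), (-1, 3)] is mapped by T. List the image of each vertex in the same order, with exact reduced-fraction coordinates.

image vertices: (204/65, 53/65), (138/65, 76/65), (-151/13, -89/13), (-327/65, 46/65), (-97/13, -31/13)

T1 rotate counter-clockwise with cos θ = -4/5, sin θ = 3/5: (-2, -5) → (23/5, 14/5); (-1, -4) → (16/5, 13/5); (-5, 5) → (1, -7); (2, 2) → (-14/5, -2/5); (-1, 3) → (-1, -3)
T2 rotate counter-clockwise with cos θ = 12/13, sin θ = -5/13: (23/5, 14/5) → (346/65, 53/65); (16/5, 13/5) → (257/65, 76/65); (1, -7) → (-23/13, -89/13); (-14/5, -2/5) → (-178/65, 46/65); (-1, -3) → (-27/13, -31/13)
T3 shear: x ← x + 1·y: (346/65, 53/65) → (399/65, 53/65); (257/65, 76/65) → (333/65, 76/65); (-23/13, -89/13) → (-112/13, -89/13); (-178/65, 46/65) → (-132/65, 46/65); (-27/13, -31/13) → (-58/13, -31/13)
T4 translate by (-3, 0): (399/65, 53/65) → (204/65, 53/65); (333/65, 76/65) → (138/65, 76/65); (-112/13, -89/13) → (-151/13, -89/13); (-132/65, 46/65) → (-327/65, 46/65); (-58/13, -31/13) → (-97/13, -31/13)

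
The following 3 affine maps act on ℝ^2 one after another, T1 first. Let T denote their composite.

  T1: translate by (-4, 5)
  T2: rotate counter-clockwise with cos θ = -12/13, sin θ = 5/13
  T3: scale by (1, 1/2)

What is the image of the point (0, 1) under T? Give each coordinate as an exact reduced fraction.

T1 translate by (-4, 5): (0, 1) → (-4, 6)
T2 rotate counter-clockwise with cos θ = -12/13, sin θ = 5/13: (-4, 6) → (18/13, -92/13)
T3 scale by (1, 1/2): (18/13, -92/13) → (18/13, -46/13)

T(p) = (18/13, -46/13)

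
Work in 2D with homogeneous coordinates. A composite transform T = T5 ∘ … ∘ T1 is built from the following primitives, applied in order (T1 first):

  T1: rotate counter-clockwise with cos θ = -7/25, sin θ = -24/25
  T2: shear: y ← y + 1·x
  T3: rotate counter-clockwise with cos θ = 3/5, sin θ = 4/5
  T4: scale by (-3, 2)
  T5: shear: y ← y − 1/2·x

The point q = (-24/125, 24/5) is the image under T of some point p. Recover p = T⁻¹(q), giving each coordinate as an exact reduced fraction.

T1 = [-7/25 24/25 0; -24/25 -7/25 0; 0 0 1]
T2·T1 = [-7/25 24/25 0; -31/25 17/25 0; 0 0 1]
T3·…·T1 = [103/125 4/125 0; -121/125 147/125 0; 0 0 1]
T4·…·T1 = [-309/125 -12/125 0; -242/125 294/125 0; 0 0 1]
T5·…·T1 = [-309/125 -12/125 0; -7/10 12/5 0; 0 0 1]
det M = -6; M⁻¹ = [-2/5 -2/125 0; -7/60 103/250 0; 0 0 1]
M⁻¹ · (-24/125, 24/5)ᵀ = (0, 2)ᵀ

p = (0, 2)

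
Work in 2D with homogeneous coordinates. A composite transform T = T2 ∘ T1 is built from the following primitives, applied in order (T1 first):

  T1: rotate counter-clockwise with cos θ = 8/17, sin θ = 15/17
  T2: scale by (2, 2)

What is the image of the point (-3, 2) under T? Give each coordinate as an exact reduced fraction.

T1 rotate counter-clockwise with cos θ = 8/17, sin θ = 15/17: (-3, 2) → (-54/17, -29/17)
T2 scale by (2, 2): (-54/17, -29/17) → (-108/17, -58/17)

T(p) = (-108/17, -58/17)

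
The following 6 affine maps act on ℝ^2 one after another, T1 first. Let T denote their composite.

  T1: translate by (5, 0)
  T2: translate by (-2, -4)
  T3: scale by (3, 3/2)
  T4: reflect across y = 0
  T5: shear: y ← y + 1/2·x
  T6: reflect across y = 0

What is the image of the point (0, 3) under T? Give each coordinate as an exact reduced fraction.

T1 translate by (5, 0): (0, 3) → (5, 3)
T2 translate by (-2, -4): (5, 3) → (3, -1)
T3 scale by (3, 3/2): (3, -1) → (9, -3/2)
T4 reflect across y = 0: (9, -3/2) → (9, 3/2)
T5 shear: y ← y + 1/2·x: (9, 3/2) → (9, 6)
T6 reflect across y = 0: (9, 6) → (9, -6)

T(p) = (9, -6)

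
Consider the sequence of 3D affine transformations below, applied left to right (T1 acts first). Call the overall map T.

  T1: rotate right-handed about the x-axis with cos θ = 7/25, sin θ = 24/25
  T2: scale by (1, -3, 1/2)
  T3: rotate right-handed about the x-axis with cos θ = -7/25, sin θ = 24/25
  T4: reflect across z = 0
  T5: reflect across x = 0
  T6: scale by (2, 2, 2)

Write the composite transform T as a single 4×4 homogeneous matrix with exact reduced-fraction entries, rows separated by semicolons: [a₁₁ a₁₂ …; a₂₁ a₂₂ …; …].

T1 = [1 0 0 0; 0 7/25 -24/25 0; 0 24/25 7/25 0; 0 0 0 1]
T2·T1 = [1 0 0 0; 0 -21/25 72/25 0; 0 12/25 7/50 0; 0 0 0 1]
T3·…·T1 = [1 0 0 0; 0 -141/625 -588/625 0; 0 -588/625 3407/1250 0; 0 0 0 1]
T4·…·T1 = [1 0 0 0; 0 -141/625 -588/625 0; 0 588/625 -3407/1250 0; 0 0 0 1]
T5·…·T1 = [-1 0 0 0; 0 -141/625 -588/625 0; 0 588/625 -3407/1250 0; 0 0 0 1]
T6·…·T1 = [-2 0 0 0; 0 -282/625 -1176/625 0; 0 1176/625 -3407/625 0; 0 0 0 1]

T = [-2 0 0 0; 0 -282/625 -1176/625 0; 0 1176/625 -3407/625 0; 0 0 0 1]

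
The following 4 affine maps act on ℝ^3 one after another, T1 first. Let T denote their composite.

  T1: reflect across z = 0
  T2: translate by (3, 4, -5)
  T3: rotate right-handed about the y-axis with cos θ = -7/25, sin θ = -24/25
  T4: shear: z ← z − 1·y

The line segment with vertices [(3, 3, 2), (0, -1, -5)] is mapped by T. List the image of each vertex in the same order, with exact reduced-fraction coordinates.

image vertices: (126/25, 7, 18/25), (-21/25, 3, -3/25)

T1 reflect across z = 0: (3, 3, 2) → (3, 3, -2); (0, -1, -5) → (0, -1, 5)
T2 translate by (3, 4, -5): (3, 3, -2) → (6, 7, -7); (0, -1, 5) → (3, 3, 0)
T3 rotate right-handed about the y-axis with cos θ = -7/25, sin θ = -24/25: (6, 7, -7) → (126/25, 7, 193/25); (3, 3, 0) → (-21/25, 3, 72/25)
T4 shear: z ← z − 1·y: (126/25, 7, 193/25) → (126/25, 7, 18/25); (-21/25, 3, 72/25) → (-21/25, 3, -3/25)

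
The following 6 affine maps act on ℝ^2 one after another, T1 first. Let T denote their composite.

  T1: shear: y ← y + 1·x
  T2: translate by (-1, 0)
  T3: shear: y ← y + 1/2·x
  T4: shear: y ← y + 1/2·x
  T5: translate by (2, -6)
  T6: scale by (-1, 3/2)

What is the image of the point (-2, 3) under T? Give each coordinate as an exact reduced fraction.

T1 shear: y ← y + 1·x: (-2, 3) → (-2, 1)
T2 translate by (-1, 0): (-2, 1) → (-3, 1)
T3 shear: y ← y + 1/2·x: (-3, 1) → (-3, -1/2)
T4 shear: y ← y + 1/2·x: (-3, -1/2) → (-3, -2)
T5 translate by (2, -6): (-3, -2) → (-1, -8)
T6 scale by (-1, 3/2): (-1, -8) → (1, -12)

T(p) = (1, -12)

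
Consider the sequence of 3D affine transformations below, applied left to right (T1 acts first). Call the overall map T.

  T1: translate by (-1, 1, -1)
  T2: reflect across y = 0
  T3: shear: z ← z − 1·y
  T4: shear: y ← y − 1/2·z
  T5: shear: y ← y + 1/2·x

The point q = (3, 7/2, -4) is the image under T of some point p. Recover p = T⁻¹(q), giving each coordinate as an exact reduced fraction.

T1 = [1 0 0 -1; 0 1 0 1; 0 0 1 -1; 0 0 0 1]
T2·T1 = [1 0 0 -1; 0 -1 0 -1; 0 0 1 -1; 0 0 0 1]
T3·…·T1 = [1 0 0 -1; 0 -1 0 -1; 0 1 1 0; 0 0 0 1]
T4·…·T1 = [1 0 0 -1; 0 -3/2 -1/2 -1; 0 1 1 0; 0 0 0 1]
T5·…·T1 = [1 0 0 -1; 1/2 -3/2 -1/2 -3/2; 0 1 1 0; 0 0 0 1]
det M = -1; M⁻¹ = [1 0 0 1; 1/2 -1 -1/2 -1; -1/2 1 3/2 1; 0 0 0 1]
M⁻¹ · (3, 7/2, -4)ᵀ = (4, -1, -3)ᵀ

p = (4, -1, -3)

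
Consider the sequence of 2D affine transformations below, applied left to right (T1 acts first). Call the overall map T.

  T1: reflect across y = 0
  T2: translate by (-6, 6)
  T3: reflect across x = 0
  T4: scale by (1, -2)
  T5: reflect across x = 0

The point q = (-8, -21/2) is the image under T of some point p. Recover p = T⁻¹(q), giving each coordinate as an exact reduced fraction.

p = (-2, 3/4)

T1 = [1 0 0; 0 -1 0; 0 0 1]
T2·T1 = [1 0 -6; 0 -1 6; 0 0 1]
T3·…·T1 = [-1 0 6; 0 -1 6; 0 0 1]
T4·…·T1 = [-1 0 6; 0 2 -12; 0 0 1]
T5·…·T1 = [1 0 -6; 0 2 -12; 0 0 1]
det M = 2; M⁻¹ = [1 0 6; 0 1/2 6; 0 0 1]
M⁻¹ · (-8, -21/2)ᵀ = (-2, 3/4)ᵀ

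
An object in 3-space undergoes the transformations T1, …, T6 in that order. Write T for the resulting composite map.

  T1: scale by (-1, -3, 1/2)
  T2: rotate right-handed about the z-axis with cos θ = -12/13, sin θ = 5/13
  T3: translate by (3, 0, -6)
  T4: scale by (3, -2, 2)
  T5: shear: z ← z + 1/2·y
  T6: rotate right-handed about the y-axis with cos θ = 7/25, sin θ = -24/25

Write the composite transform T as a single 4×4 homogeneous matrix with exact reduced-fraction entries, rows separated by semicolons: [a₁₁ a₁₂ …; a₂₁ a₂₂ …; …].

T = [132/325 1179/325 -24/25 351/25; 10/13 -72/13 0 0; 899/325 828/325 7/25 132/25; 0 0 0 1]

T1 = [-1 0 0 0; 0 -3 0 0; 0 0 1/2 0; 0 0 0 1]
T2·T1 = [12/13 15/13 0 0; -5/13 36/13 0 0; 0 0 1/2 0; 0 0 0 1]
T3·…·T1 = [12/13 15/13 0 3; -5/13 36/13 0 0; 0 0 1/2 -6; 0 0 0 1]
T4·…·T1 = [36/13 45/13 0 9; 10/13 -72/13 0 0; 0 0 1 -12; 0 0 0 1]
T5·…·T1 = [36/13 45/13 0 9; 10/13 -72/13 0 0; 5/13 -36/13 1 -12; 0 0 0 1]
T6·…·T1 = [132/325 1179/325 -24/25 351/25; 10/13 -72/13 0 0; 899/325 828/325 7/25 132/25; 0 0 0 1]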